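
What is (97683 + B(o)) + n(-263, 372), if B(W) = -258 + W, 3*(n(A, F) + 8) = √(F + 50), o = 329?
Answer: 97746 + √422/3 ≈ 97753.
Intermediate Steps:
n(A, F) = -8 + √(50 + F)/3 (n(A, F) = -8 + √(F + 50)/3 = -8 + √(50 + F)/3)
(97683 + B(o)) + n(-263, 372) = (97683 + (-258 + 329)) + (-8 + √(50 + 372)/3) = (97683 + 71) + (-8 + √422/3) = 97754 + (-8 + √422/3) = 97746 + √422/3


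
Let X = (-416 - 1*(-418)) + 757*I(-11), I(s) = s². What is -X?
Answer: -91599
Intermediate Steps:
X = 91599 (X = (-416 - 1*(-418)) + 757*(-11)² = (-416 + 418) + 757*121 = 2 + 91597 = 91599)
-X = -1*91599 = -91599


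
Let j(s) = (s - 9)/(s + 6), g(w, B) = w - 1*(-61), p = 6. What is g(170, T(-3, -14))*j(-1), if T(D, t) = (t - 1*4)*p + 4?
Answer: -462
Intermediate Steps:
T(D, t) = -20 + 6*t (T(D, t) = (t - 1*4)*6 + 4 = (t - 4)*6 + 4 = (-4 + t)*6 + 4 = (-24 + 6*t) + 4 = -20 + 6*t)
g(w, B) = 61 + w (g(w, B) = w + 61 = 61 + w)
j(s) = (-9 + s)/(6 + s)
g(170, T(-3, -14))*j(-1) = (61 + 170)*((-9 - 1)/(6 - 1)) = 231*(-10/5) = 231*((⅕)*(-10)) = 231*(-2) = -462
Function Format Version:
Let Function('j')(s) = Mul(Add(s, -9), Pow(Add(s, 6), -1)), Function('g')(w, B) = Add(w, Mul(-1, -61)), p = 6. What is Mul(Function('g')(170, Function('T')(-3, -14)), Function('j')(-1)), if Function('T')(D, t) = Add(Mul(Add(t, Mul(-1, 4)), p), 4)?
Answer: -462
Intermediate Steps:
Function('T')(D, t) = Add(-20, Mul(6, t)) (Function('T')(D, t) = Add(Mul(Add(t, Mul(-1, 4)), 6), 4) = Add(Mul(Add(t, -4), 6), 4) = Add(Mul(Add(-4, t), 6), 4) = Add(Add(-24, Mul(6, t)), 4) = Add(-20, Mul(6, t)))
Function('g')(w, B) = Add(61, w) (Function('g')(w, B) = Add(w, 61) = Add(61, w))
Function('j')(s) = Mul(Pow(Add(6, s), -1), Add(-9, s)) (Function('j')(s) = Mul(Add(-9, s), Pow(Add(6, s), -1)) = Mul(Pow(Add(6, s), -1), Add(-9, s)))
Mul(Function('g')(170, Function('T')(-3, -14)), Function('j')(-1)) = Mul(Add(61, 170), Mul(Pow(Add(6, -1), -1), Add(-9, -1))) = Mul(231, Mul(Pow(5, -1), -10)) = Mul(231, Mul(Rational(1, 5), -10)) = Mul(231, -2) = -462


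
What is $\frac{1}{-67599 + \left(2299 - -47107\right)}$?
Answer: $- \frac{1}{18193} \approx -5.4966 \cdot 10^{-5}$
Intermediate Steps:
$\frac{1}{-67599 + \left(2299 - -47107\right)} = \frac{1}{-67599 + \left(2299 + 47107\right)} = \frac{1}{-67599 + 49406} = \frac{1}{-18193} = - \frac{1}{18193}$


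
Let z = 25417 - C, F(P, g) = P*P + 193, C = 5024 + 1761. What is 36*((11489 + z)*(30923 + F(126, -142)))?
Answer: 50956057152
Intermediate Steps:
C = 6785
F(P, g) = 193 + P² (F(P, g) = P² + 193 = 193 + P²)
z = 18632 (z = 25417 - 1*6785 = 25417 - 6785 = 18632)
36*((11489 + z)*(30923 + F(126, -142))) = 36*((11489 + 18632)*(30923 + (193 + 126²))) = 36*(30121*(30923 + (193 + 15876))) = 36*(30121*(30923 + 16069)) = 36*(30121*46992) = 36*1415446032 = 50956057152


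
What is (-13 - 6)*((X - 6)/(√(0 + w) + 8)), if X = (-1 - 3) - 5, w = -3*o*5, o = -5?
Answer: -2280/11 + 1425*√3/11 ≈ 17.107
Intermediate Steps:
w = 75 (w = -3*(-5)*5 = 15*5 = 75)
X = -9 (X = -4 - 5 = -9)
(-13 - 6)*((X - 6)/(√(0 + w) + 8)) = (-13 - 6)*((-9 - 6)/(√(0 + 75) + 8)) = -(-285)/(√75 + 8) = -(-285)/(5*√3 + 8) = -(-285)/(8 + 5*√3) = 285/(8 + 5*√3)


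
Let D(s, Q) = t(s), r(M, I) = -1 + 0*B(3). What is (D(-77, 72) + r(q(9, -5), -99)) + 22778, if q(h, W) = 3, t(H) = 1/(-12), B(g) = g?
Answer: 273323/12 ≈ 22777.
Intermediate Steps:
t(H) = -1/12
r(M, I) = -1 (r(M, I) = -1 + 0*3 = -1 + 0 = -1)
D(s, Q) = -1/12
(D(-77, 72) + r(q(9, -5), -99)) + 22778 = (-1/12 - 1) + 22778 = -13/12 + 22778 = 273323/12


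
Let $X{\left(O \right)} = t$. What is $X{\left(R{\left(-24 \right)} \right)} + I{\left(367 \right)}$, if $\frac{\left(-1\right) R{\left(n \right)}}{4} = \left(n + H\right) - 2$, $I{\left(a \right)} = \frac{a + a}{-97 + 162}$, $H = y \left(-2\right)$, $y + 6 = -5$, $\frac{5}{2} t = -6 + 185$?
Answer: $\frac{5388}{65} \approx 82.892$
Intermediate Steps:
$t = \frac{358}{5}$ ($t = \frac{2 \left(-6 + 185\right)}{5} = \frac{2}{5} \cdot 179 = \frac{358}{5} \approx 71.6$)
$y = -11$ ($y = -6 - 5 = -11$)
$H = 22$ ($H = \left(-11\right) \left(-2\right) = 22$)
$I{\left(a \right)} = \frac{2 a}{65}$
$R{\left(n \right)} = -80 - 4 n$ ($R{\left(n \right)} = - 4 \left(\left(n + 22\right) - 2\right) = - 4 \left(\left(22 + n\right) - 2\right) = - 4 \left(20 + n\right) = -80 - 4 n$)
$X{\left(O \right)} = \frac{358}{5}$
$X{\left(R{\left(-24 \right)} \right)} + I{\left(367 \right)} = \frac{358}{5} + \frac{2}{65} \cdot 367 = \frac{358}{5} + \frac{734}{65} = \frac{5388}{65}$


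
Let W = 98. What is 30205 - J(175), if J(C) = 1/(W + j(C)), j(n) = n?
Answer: 8245964/273 ≈ 30205.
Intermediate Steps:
J(C) = 1/(98 + C)
30205 - J(175) = 30205 - 1/(98 + 175) = 30205 - 1/273 = 8245964/273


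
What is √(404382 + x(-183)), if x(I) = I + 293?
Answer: 2*√101123 ≈ 636.00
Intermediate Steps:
x(I) = 293 + I
√(404382 + x(-183)) = √(404382 + (293 - 183)) = √(404382 + 110) = √404492 = 2*√101123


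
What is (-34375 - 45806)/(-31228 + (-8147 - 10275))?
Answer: 26727/16550 ≈ 1.6149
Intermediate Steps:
(-34375 - 45806)/(-31228 + (-8147 - 10275)) = -80181/(-31228 - 18422) = -80181/(-49650) = -80181*(-1/49650) = 26727/16550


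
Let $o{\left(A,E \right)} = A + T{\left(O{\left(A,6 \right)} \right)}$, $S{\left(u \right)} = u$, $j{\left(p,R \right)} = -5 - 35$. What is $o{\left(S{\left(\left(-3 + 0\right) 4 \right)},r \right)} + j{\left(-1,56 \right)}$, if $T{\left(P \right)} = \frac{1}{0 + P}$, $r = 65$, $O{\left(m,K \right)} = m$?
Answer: $- \frac{625}{12} \approx -52.083$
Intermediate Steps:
$j{\left(p,R \right)} = -40$ ($j{\left(p,R \right)} = -5 - 35 = -40$)
$T{\left(P \right)} = \frac{1}{P}$
$o{\left(A,E \right)} = A + \frac{1}{A}$
$o{\left(S{\left(\left(-3 + 0\right) 4 \right)},r \right)} + j{\left(-1,56 \right)} = \left(\left(-3 + 0\right) 4 + \frac{1}{\left(-3 + 0\right) 4}\right) - 40 = \left(\left(-3\right) 4 + \frac{1}{\left(-3\right) 4}\right) - 40 = \left(-12 + \frac{1}{-12}\right) - 40 = \left(-12 - \frac{1}{12}\right) - 40 = - \frac{145}{12} - 40 = - \frac{625}{12}$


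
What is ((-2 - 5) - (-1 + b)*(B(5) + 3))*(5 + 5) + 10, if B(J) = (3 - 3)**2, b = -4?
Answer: 90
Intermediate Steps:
B(J) = 0 (B(J) = 0**2 = 0)
((-2 - 5) - (-1 + b)*(B(5) + 3))*(5 + 5) + 10 = ((-2 - 5) - (-1 - 4)*(0 + 3))*(5 + 5) + 10 = (-7 - (-5)*3)*10 + 10 = (-7 - 1*(-15))*10 + 10 = (-7 + 15)*10 + 10 = 8*10 + 10 = 80 + 10 = 90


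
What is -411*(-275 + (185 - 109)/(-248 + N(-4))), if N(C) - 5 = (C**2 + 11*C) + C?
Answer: 31113111/275 ≈ 1.1314e+5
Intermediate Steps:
N(C) = 5 + C**2 + 12*C (N(C) = 5 + ((C**2 + 11*C) + C) = 5 + (C**2 + 12*C) = 5 + C**2 + 12*C)
-411*(-275 + (185 - 109)/(-248 + N(-4))) = -411*(-275 + (185 - 109)/(-248 + (5 + (-4)**2 + 12*(-4)))) = -411*(-275 + 76/(-248 + (5 + 16 - 48))) = -411*(-275 + 76/(-248 - 27)) = -411*(-275 + 76/(-275)) = -411*(-275 + 76*(-1/275)) = -411*(-275 - 76/275) = -411*(-75701/275) = 31113111/275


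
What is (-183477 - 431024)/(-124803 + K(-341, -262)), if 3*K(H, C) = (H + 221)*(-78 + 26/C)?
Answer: 80499631/15939953 ≈ 5.0502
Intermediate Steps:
K(H, C) = (-78 + 26/C)*(221 + H)/3 (K(H, C) = ((H + 221)*(-78 + 26/C))/3 = ((221 + H)*(-78 + 26/C))/3 = ((-78 + 26/C)*(221 + H))/3 = (-78 + 26/C)*(221 + H)/3)
(-183477 - 431024)/(-124803 + K(-341, -262)) = (-183477 - 431024)/(-124803 + (26/3)*(221 - 341 - 3*(-262)*(221 - 341))/(-262)) = -614501/(-124803 + (26/3)*(-1/262)*(221 - 341 - 3*(-262)*(-120))) = -614501/(-124803 + (26/3)*(-1/262)*(221 - 341 - 94320)) = -614501/(-124803 + (26/3)*(-1/262)*(-94440)) = -614501/(-124803 + 409240/131) = -614501/(-15939953/131) = -614501*(-131/15939953) = 80499631/15939953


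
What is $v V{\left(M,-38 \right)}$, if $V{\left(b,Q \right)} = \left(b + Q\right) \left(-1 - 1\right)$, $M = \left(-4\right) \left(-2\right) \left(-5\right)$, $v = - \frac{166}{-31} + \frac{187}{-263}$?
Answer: $\frac{5906316}{8153} \approx 724.43$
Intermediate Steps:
$v = \frac{37861}{8153}$ ($v = \left(-166\right) \left(- \frac{1}{31}\right) + 187 \left(- \frac{1}{263}\right) = \frac{166}{31} - \frac{187}{263} = \frac{37861}{8153} \approx 4.6438$)
$M = -40$ ($M = 8 \left(-5\right) = -40$)
$V{\left(b,Q \right)} = - 2 Q - 2 b$ ($V{\left(b,Q \right)} = \left(Q + b\right) \left(-2\right) = - 2 Q - 2 b$)
$v V{\left(M,-38 \right)} = \frac{37861 \left(\left(-2\right) \left(-38\right) - -80\right)}{8153} = \frac{37861 \left(76 + 80\right)}{8153} = \frac{37861}{8153} \cdot 156 = \frac{5906316}{8153}$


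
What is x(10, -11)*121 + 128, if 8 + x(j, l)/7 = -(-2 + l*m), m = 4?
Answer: 32314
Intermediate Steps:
x(j, l) = -42 - 28*l (x(j, l) = -56 + 7*(-(-2 + l*4)) = -56 + 7*(-(-2 + 4*l)) = -56 + 7*(2 - 4*l) = -56 + (14 - 28*l) = -42 - 28*l)
x(10, -11)*121 + 128 = (-42 - 28*(-11))*121 + 128 = (-42 + 308)*121 + 128 = 266*121 + 128 = 32186 + 128 = 32314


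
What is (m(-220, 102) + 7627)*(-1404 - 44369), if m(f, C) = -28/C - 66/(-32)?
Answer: -284941090343/816 ≈ -3.4919e+8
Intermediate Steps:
m(f, C) = 33/16 - 28/C (m(f, C) = -28/C - 66*(-1/32) = -28/C + 33/16 = 33/16 - 28/C)
(m(-220, 102) + 7627)*(-1404 - 44369) = ((33/16 - 28/102) + 7627)*(-1404 - 44369) = ((33/16 - 28*1/102) + 7627)*(-45773) = ((33/16 - 14/51) + 7627)*(-45773) = (1459/816 + 7627)*(-45773) = (6225091/816)*(-45773) = -284941090343/816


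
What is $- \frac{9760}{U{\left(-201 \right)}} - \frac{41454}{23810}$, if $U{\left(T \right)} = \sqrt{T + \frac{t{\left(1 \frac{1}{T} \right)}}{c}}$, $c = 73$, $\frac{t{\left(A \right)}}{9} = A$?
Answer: $- \frac{20727}{11905} + \frac{4880 i \sqrt{4808312754}}{491547} \approx -1.741 + 688.42 i$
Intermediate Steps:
$t{\left(A \right)} = 9 A$
$U{\left(T \right)} = \sqrt{T + \frac{9}{73 T}}$ ($U{\left(T \right)} = \sqrt{T + \frac{9 \cdot 1 \frac{1}{T}}{73}} = \sqrt{T + \frac{9}{T} \frac{1}{73}} = \sqrt{T + \frac{9}{73 T}}$)
$- \frac{9760}{U{\left(-201 \right)}} - \frac{41454}{23810} = - \frac{9760}{\frac{1}{73} \sqrt{\frac{657}{-201} + 5329 \left(-201\right)}} - \frac{41454}{23810} = - \frac{9760}{\frac{1}{73} \sqrt{657 \left(- \frac{1}{201}\right) - 1071129}} - \frac{20727}{11905} = - \frac{9760}{\frac{1}{73} \sqrt{- \frac{219}{67} - 1071129}} - \frac{20727}{11905} = - \frac{9760}{\frac{1}{73} \sqrt{- \frac{71765862}{67}}} - \frac{20727}{11905} = - \frac{9760}{\frac{1}{73} \frac{i \sqrt{4808312754}}{67}} - \frac{20727}{11905} = - \frac{9760}{\frac{1}{4891} i \sqrt{4808312754}} - \frac{20727}{11905} = - 9760 \left(- \frac{i \sqrt{4808312754}}{983094}\right) - \frac{20727}{11905} = \frac{4880 i \sqrt{4808312754}}{491547} - \frac{20727}{11905} = - \frac{20727}{11905} + \frac{4880 i \sqrt{4808312754}}{491547}$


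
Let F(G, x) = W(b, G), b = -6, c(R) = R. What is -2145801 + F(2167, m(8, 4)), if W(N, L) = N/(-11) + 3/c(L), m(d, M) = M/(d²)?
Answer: -4649949582/2167 ≈ -2.1458e+6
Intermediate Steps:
m(d, M) = M/d²
W(N, L) = 3/L - N/11 (W(N, L) = N/(-11) + 3/L = N*(-1/11) + 3/L = -N/11 + 3/L = 3/L - N/11)
F(G, x) = 6/11 + 3/G (F(G, x) = 3/G - 1/11*(-6) = 3/G + 6/11 = 6/11 + 3/G)
-2145801 + F(2167, m(8, 4)) = -2145801 + (6/11 + 3/2167) = -2145801 + 1185/2167 = -4649949582/2167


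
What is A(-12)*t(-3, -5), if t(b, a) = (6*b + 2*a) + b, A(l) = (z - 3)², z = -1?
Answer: -496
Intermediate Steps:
A(l) = 16 (A(l) = (-1 - 3)² = (-4)² = 16)
t(b, a) = 2*a + 7*b (t(b, a) = (2*a + 6*b) + b = 2*a + 7*b)
A(-12)*t(-3, -5) = 16*(2*(-5) + 7*(-3)) = 16*(-10 - 21) = 16*(-31) = -496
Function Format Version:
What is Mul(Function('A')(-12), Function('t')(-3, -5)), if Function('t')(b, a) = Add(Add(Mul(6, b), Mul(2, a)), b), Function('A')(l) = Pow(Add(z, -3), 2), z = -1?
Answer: -496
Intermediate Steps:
Function('A')(l) = 16 (Function('A')(l) = Pow(Add(-1, -3), 2) = Pow(-4, 2) = 16)
Function('t')(b, a) = Add(Mul(2, a), Mul(7, b)) (Function('t')(b, a) = Add(Add(Mul(2, a), Mul(6, b)), b) = Add(Mul(2, a), Mul(7, b)))
Mul(Function('A')(-12), Function('t')(-3, -5)) = Mul(16, Add(Mul(2, -5), Mul(7, -3))) = Mul(16, Add(-10, -21)) = Mul(16, -31) = -496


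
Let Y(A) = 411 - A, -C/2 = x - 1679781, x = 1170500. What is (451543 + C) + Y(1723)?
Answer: 1468793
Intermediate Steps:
C = 1018562 (C = -2*(1170500 - 1679781) = -2*(-509281) = 1018562)
(451543 + C) + Y(1723) = (451543 + 1018562) + (411 - 1*1723) = 1470105 + (411 - 1723) = 1470105 - 1312 = 1468793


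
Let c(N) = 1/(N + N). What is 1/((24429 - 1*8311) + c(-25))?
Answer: 50/805899 ≈ 6.2042e-5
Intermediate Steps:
c(N) = 1/(2*N)
1/((24429 - 1*8311) + c(-25)) = 1/((24429 - 1*8311) + (½)/(-25)) = 1/((24429 - 8311) + (½)*(-1/25)) = 1/(16118 - 1/50) = 1/(805899/50) = 50/805899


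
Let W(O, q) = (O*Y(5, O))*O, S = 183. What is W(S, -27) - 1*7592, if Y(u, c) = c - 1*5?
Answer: 5953450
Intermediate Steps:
Y(u, c) = -5 + c (Y(u, c) = c - 5 = -5 + c)
W(O, q) = O**2*(-5 + O) (W(O, q) = (O*(-5 + O))*O = O**2*(-5 + O))
W(S, -27) - 1*7592 = 183**2*(-5 + 183) - 1*7592 = 33489*178 - 7592 = 5961042 - 7592 = 5953450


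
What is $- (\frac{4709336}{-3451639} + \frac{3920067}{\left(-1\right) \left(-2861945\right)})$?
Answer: $- \frac{52795521293}{9878400977855} \approx -0.0053445$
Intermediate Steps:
$- (\frac{4709336}{-3451639} + \frac{3920067}{\left(-1\right) \left(-2861945\right)}) = - (4709336 \left(- \frac{1}{3451639}\right) + \frac{3920067}{2861945}) = - (- \frac{4709336}{3451639} + 3920067 \cdot \frac{1}{2861945}) = - (- \frac{4709336}{3451639} + \frac{3920067}{2861945}) = \left(-1\right) \frac{52795521293}{9878400977855} = - \frac{52795521293}{9878400977855}$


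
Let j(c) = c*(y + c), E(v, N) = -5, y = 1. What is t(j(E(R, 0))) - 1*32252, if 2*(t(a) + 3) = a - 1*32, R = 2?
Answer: -32261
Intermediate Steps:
j(c) = c*(1 + c)
t(a) = -19 + a/2 (t(a) = -3 + (a - 1*32)/2 = -3 + (a - 32)/2 = -3 + (-32 + a)/2 = -3 + (-16 + a/2) = -19 + a/2)
t(j(E(R, 0))) - 1*32252 = (-19 + (-5*(1 - 5))/2) - 1*32252 = (-19 + (-5*(-4))/2) - 32252 = (-19 + (½)*20) - 32252 = (-19 + 10) - 32252 = -9 - 32252 = -32261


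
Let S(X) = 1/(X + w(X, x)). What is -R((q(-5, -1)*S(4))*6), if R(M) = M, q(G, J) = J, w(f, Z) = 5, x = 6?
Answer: ⅔ ≈ 0.66667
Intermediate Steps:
S(X) = 1/(5 + X) (S(X) = 1/(X + 5) = 1/(5 + X))
-R((q(-5, -1)*S(4))*6) = -(-1/(5 + 4))*6 = -(-1/9)*6 = -(-1*⅑)*6 = -(-1)*6/9 = -1*(-⅔) = ⅔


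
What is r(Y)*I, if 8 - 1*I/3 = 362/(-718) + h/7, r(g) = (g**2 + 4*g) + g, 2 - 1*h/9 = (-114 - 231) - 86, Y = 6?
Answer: -272775096/2513 ≈ -1.0855e+5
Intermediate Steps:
h = 3897 (h = 18 - 9*((-114 - 231) - 86) = 18 - 9*(-345 - 86) = 18 - 9*(-431) = 18 + 3879 = 3897)
r(g) = g**2 + 5*g
I = -4132956/2513 (I = 24 - 3*(362/(-718) + 3897/7) = 24 - 3*(362*(-1/718) + 3897*(1/7)) = 24 - 3*(-181/359 + 3897/7) = 24 - 3*1397756/2513 = 24 - 4193268/2513 = -4132956/2513 ≈ -1644.6)
r(Y)*I = (6*(5 + 6))*(-4132956/2513) = (6*11)*(-4132956/2513) = 66*(-4132956/2513) = -272775096/2513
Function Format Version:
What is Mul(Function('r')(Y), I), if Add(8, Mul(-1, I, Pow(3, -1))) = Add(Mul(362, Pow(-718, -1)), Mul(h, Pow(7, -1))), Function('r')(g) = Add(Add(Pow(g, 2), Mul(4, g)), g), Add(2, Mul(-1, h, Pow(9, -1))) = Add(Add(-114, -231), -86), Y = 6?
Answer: Rational(-272775096, 2513) ≈ -1.0855e+5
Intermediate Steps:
h = 3897 (h = Add(18, Mul(-9, Add(Add(-114, -231), -86))) = Add(18, Mul(-9, Add(-345, -86))) = Add(18, Mul(-9, -431)) = Add(18, 3879) = 3897)
Function('r')(g) = Add(Pow(g, 2), Mul(5, g))
I = Rational(-4132956, 2513) (I = Add(24, Mul(-3, Add(Mul(362, Pow(-718, -1)), Mul(3897, Pow(7, -1))))) = Add(24, Mul(-3, Add(Mul(362, Rational(-1, 718)), Mul(3897, Rational(1, 7))))) = Add(24, Mul(-3, Add(Rational(-181, 359), Rational(3897, 7)))) = Add(24, Mul(-3, Rational(1397756, 2513))) = Add(24, Rational(-4193268, 2513)) = Rational(-4132956, 2513) ≈ -1644.6)
Mul(Function('r')(Y), I) = Mul(Mul(6, Add(5, 6)), Rational(-4132956, 2513)) = Mul(Mul(6, 11), Rational(-4132956, 2513)) = Mul(66, Rational(-4132956, 2513)) = Rational(-272775096, 2513)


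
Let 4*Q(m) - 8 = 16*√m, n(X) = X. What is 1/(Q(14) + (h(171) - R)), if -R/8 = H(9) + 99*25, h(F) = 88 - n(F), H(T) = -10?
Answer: 19639/385690097 - 4*√14/385690097 ≈ 5.0880e-5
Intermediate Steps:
h(F) = 88 - F
R = -19720 (R = -8*(-10 + 99*25) = -8*(-10 + 2475) = -8*2465 = -19720)
Q(m) = 2 + 4*√m (Q(m) = 2 + (16*√m)/4 = 2 + 4*√m)
1/(Q(14) + (h(171) - R)) = 1/((2 + 4*√14) + ((88 - 1*171) - 1*(-19720))) = 1/((2 + 4*√14) + ((88 - 171) + 19720)) = 1/((2 + 4*√14) + (-83 + 19720)) = 1/((2 + 4*√14) + 19637) = 1/(19639 + 4*√14)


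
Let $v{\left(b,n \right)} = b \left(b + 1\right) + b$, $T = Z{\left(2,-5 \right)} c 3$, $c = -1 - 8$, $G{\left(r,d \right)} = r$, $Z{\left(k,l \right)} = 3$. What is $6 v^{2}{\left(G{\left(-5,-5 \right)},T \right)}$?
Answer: $1350$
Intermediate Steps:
$c = -9$ ($c = -1 - 8 = -9$)
$T = -81$ ($T = 3 \left(-9\right) 3 = \left(-27\right) 3 = -81$)
$v{\left(b,n \right)} = b + b \left(1 + b\right)$ ($v{\left(b,n \right)} = b \left(1 + b\right) + b = b + b \left(1 + b\right)$)
$6 v^{2}{\left(G{\left(-5,-5 \right)},T \right)} = 6 \left(- 5 \left(2 - 5\right)\right)^{2} = 6 \left(\left(-5\right) \left(-3\right)\right)^{2} = 6 \cdot 15^{2} = 6 \cdot 225 = 1350$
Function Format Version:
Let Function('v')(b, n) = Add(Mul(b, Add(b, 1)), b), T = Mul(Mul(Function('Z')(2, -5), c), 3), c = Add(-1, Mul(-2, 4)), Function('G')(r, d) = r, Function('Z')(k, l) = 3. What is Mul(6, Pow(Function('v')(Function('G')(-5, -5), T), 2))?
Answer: 1350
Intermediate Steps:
c = -9 (c = Add(-1, -8) = -9)
T = -81 (T = Mul(Mul(3, -9), 3) = Mul(-27, 3) = -81)
Function('v')(b, n) = Add(b, Mul(b, Add(1, b))) (Function('v')(b, n) = Add(Mul(b, Add(1, b)), b) = Add(b, Mul(b, Add(1, b))))
Mul(6, Pow(Function('v')(Function('G')(-5, -5), T), 2)) = Mul(6, Pow(Mul(-5, Add(2, -5)), 2)) = Mul(6, Pow(Mul(-5, -3), 2)) = Mul(6, Pow(15, 2)) = Mul(6, 225) = 1350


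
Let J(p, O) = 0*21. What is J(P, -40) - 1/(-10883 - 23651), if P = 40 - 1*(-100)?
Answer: 1/34534 ≈ 2.8957e-5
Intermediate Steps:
P = 140 (P = 40 + 100 = 140)
J(p, O) = 0
J(P, -40) - 1/(-10883 - 23651) = 0 - 1/(-10883 - 23651) = 0 - 1/(-34534) = 0 - 1*(-1/34534) = 0 + 1/34534 = 1/34534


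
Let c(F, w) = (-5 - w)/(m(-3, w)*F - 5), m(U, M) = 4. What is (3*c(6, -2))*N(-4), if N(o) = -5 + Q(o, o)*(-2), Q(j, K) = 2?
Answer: 81/19 ≈ 4.2632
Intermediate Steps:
c(F, w) = (-5 - w)/(-5 + 4*F) (c(F, w) = (-5 - w)/(4*F - 5) = (-5 - w)/(-5 + 4*F))
N(o) = -9 (N(o) = -5 + 2*(-2) = -5 - 4 = -9)
(3*c(6, -2))*N(-4) = (3*((-5 - 1*(-2))/(-5 + 4*6)))*(-9) = (3*((-5 + 2)/(-5 + 24)))*(-9) = (3*(-3/19))*(-9) = -9/19*(-9) = 81/19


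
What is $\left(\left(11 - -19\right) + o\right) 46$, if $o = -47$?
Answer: $-782$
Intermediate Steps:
$\left(\left(11 - -19\right) + o\right) 46 = \left(\left(11 - -19\right) - 47\right) 46 = \left(\left(11 + 19\right) - 47\right) 46 = \left(30 - 47\right) 46 = \left(-17\right) 46 = -782$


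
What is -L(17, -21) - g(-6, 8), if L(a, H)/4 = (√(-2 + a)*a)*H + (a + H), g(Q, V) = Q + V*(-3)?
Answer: 46 + 1428*√15 ≈ 5576.6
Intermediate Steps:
g(Q, V) = Q - 3*V
L(a, H) = 4*H + 4*a + 4*H*a*√(-2 + a) (L(a, H) = 4*((√(-2 + a)*a)*H + (a + H)) = 4*((a*√(-2 + a))*H + (H + a)) = 4*(H*a*√(-2 + a) + (H + a)) = 4*(H + a + H*a*√(-2 + a)) = 4*H + 4*a + 4*H*a*√(-2 + a))
-L(17, -21) - g(-6, 8) = -(4*(-21) + 4*17 + 4*(-21)*17*√(-2 + 17)) - (-6 - 3*8) = -(-84 + 68 + 4*(-21)*17*√15) - (-6 - 24) = -(-84 + 68 - 1428*√15) - 1*(-30) = -(-16 - 1428*√15) + 30 = (16 + 1428*√15) + 30 = 46 + 1428*√15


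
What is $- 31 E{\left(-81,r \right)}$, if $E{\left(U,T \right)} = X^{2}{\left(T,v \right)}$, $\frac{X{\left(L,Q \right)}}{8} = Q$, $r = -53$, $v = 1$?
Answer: $-1984$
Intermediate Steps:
$X{\left(L,Q \right)} = 8 Q$
$E{\left(U,T \right)} = 64$ ($E{\left(U,T \right)} = \left(8 \cdot 1\right)^{2} = 8^{2} = 64$)
$- 31 E{\left(-81,r \right)} = \left(-31\right) 64 = -1984$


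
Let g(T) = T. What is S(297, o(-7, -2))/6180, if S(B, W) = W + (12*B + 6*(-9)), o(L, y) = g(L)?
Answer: 3503/6180 ≈ 0.56683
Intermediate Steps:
o(L, y) = L
S(B, W) = -54 + W + 12*B (S(B, W) = W + (12*B - 54) = W + (-54 + 12*B) = -54 + W + 12*B)
S(297, o(-7, -2))/6180 = (-54 - 7 + 12*297)/6180 = (-54 - 7 + 3564)*(1/6180) = 3503*(1/6180) = 3503/6180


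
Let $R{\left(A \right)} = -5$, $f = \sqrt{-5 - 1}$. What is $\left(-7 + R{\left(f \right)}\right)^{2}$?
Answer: $144$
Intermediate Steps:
$f = i \sqrt{6}$ ($f = \sqrt{-6} = i \sqrt{6} \approx 2.4495 i$)
$\left(-7 + R{\left(f \right)}\right)^{2} = \left(-7 - 5\right)^{2} = \left(-12\right)^{2} = 144$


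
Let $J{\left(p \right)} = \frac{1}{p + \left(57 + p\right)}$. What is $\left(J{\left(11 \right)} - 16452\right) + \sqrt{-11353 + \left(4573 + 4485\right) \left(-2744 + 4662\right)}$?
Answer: $- \frac{1299707}{79} + 3 \sqrt{1929099} \approx -12285.0$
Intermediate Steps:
$J{\left(p \right)} = \frac{1}{57 + 2 p}$
$\left(J{\left(11 \right)} - 16452\right) + \sqrt{-11353 + \left(4573 + 4485\right) \left(-2744 + 4662\right)} = \left(\frac{1}{57 + 2 \cdot 11} - 16452\right) + \sqrt{-11353 + \left(4573 + 4485\right) \left(-2744 + 4662\right)} = \left(\frac{1}{57 + 22} - 16452\right) + \sqrt{-11353 + 9058 \cdot 1918} = \left(\frac{1}{79} - 16452\right) + \sqrt{-11353 + 17373244} = \left(\frac{1}{79} - 16452\right) + \sqrt{17361891} = - \frac{1299707}{79} + 3 \sqrt{1929099}$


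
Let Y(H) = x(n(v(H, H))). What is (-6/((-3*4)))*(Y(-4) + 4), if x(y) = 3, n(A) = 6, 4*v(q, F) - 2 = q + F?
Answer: 7/2 ≈ 3.5000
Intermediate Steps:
v(q, F) = 1/2 + F/4 + q/4 (v(q, F) = 1/2 + (q + F)/4 = 1/2 + (F + q)/4 = 1/2 + (F/4 + q/4) = 1/2 + F/4 + q/4)
Y(H) = 3
(-6/((-3*4)))*(Y(-4) + 4) = (-6/((-3*4)))*(3 + 4) = -6/(-12)*7 = -6*(-1/12)*7 = (1/2)*7 = 7/2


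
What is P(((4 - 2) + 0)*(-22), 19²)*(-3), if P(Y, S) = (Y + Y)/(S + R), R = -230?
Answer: 264/131 ≈ 2.0153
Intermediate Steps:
P(Y, S) = 2*Y/(-230 + S) (P(Y, S) = (Y + Y)/(S - 230) = (2*Y)/(-230 + S) = 2*Y/(-230 + S))
P(((4 - 2) + 0)*(-22), 19²)*(-3) = (2*(((4 - 2) + 0)*(-22))/(-230 + 19²))*(-3) = (2*((2 + 0)*(-22))/(-230 + 361))*(-3) = (2*(2*(-22))/131)*(-3) = (2*(-44)*(1/131))*(-3) = -88/131*(-3) = 264/131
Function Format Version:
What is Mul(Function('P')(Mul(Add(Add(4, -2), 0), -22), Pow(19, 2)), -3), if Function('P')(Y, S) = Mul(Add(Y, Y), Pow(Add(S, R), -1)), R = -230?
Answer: Rational(264, 131) ≈ 2.0153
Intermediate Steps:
Function('P')(Y, S) = Mul(2, Y, Pow(Add(-230, S), -1)) (Function('P')(Y, S) = Mul(Add(Y, Y), Pow(Add(S, -230), -1)) = Mul(Mul(2, Y), Pow(Add(-230, S), -1)) = Mul(2, Y, Pow(Add(-230, S), -1)))
Mul(Function('P')(Mul(Add(Add(4, -2), 0), -22), Pow(19, 2)), -3) = Mul(Mul(2, Mul(Add(Add(4, -2), 0), -22), Pow(Add(-230, Pow(19, 2)), -1)), -3) = Mul(Mul(2, Mul(Add(2, 0), -22), Pow(Add(-230, 361), -1)), -3) = Mul(Mul(2, Mul(2, -22), Pow(131, -1)), -3) = Mul(Mul(2, -44, Rational(1, 131)), -3) = Mul(Rational(-88, 131), -3) = Rational(264, 131)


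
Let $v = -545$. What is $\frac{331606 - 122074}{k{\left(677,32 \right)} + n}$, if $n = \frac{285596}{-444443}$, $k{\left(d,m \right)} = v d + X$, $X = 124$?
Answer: $- \frac{93125030676}{163929086159} \approx -0.56808$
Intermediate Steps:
$k{\left(d,m \right)} = 124 - 545 d$ ($k{\left(d,m \right)} = - 545 d + 124 = 124 - 545 d$)
$n = - \frac{285596}{444443}$ ($n = 285596 \left(- \frac{1}{444443}\right) = - \frac{285596}{444443} \approx -0.64259$)
$\frac{331606 - 122074}{k{\left(677,32 \right)} + n} = \frac{331606 - 122074}{\left(124 - 368965\right) - \frac{285596}{444443}} = \frac{209532}{\left(124 - 368965\right) - \frac{285596}{444443}} = \frac{209532}{-368841 - \frac{285596}{444443}} = \frac{209532}{- \frac{163929086159}{444443}} = 209532 \left(- \frac{444443}{163929086159}\right) = - \frac{93125030676}{163929086159}$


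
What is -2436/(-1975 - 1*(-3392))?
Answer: -2436/1417 ≈ -1.7191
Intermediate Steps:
-2436/(-1975 - 1*(-3392)) = -2436/(-1975 + 3392) = -2436/1417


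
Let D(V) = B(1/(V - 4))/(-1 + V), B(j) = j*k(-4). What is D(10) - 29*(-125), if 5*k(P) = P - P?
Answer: 3625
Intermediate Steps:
k(P) = 0 (k(P) = (P - P)/5 = (1/5)*0 = 0)
B(j) = 0 (B(j) = j*0 = 0)
D(V) = 0 (D(V) = 0/(-1 + V) = 0)
D(10) - 29*(-125) = 0 - 29*(-125) = 0 + 3625 = 3625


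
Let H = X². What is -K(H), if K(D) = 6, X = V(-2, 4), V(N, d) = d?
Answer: -6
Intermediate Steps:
X = 4
H = 16 (H = 4² = 16)
-K(H) = -1*6 = -6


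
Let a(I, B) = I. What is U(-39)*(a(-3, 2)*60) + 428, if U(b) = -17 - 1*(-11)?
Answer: 1508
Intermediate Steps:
U(b) = -6 (U(b) = -17 + 11 = -6)
U(-39)*(a(-3, 2)*60) + 428 = -(-18)*60 + 428 = -6*(-180) + 428 = 1080 + 428 = 1508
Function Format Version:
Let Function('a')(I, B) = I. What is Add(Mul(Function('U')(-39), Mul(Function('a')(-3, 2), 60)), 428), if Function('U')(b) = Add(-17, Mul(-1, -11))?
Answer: 1508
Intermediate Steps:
Function('U')(b) = -6 (Function('U')(b) = Add(-17, 11) = -6)
Add(Mul(Function('U')(-39), Mul(Function('a')(-3, 2), 60)), 428) = Add(Mul(-6, Mul(-3, 60)), 428) = Add(Mul(-6, -180), 428) = Add(1080, 428) = 1508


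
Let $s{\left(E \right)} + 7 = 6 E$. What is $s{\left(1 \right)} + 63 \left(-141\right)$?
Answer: $-8884$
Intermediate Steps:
$s{\left(E \right)} = -7 + 6 E$
$s{\left(1 \right)} + 63 \left(-141\right) = \left(-7 + 6 \cdot 1\right) + 63 \left(-141\right) = \left(-7 + 6\right) - 8883 = -1 - 8883 = -8884$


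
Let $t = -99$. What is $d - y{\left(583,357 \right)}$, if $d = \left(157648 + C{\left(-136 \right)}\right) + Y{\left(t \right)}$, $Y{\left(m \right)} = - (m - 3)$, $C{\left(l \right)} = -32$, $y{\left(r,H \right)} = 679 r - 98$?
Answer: $-238041$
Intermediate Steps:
$y{\left(r,H \right)} = -98 + 679 r$
$Y{\left(m \right)} = 3 - m$ ($Y{\left(m \right)} = - (-3 + m) = 3 - m$)
$d = 157718$ ($d = \left(157648 - 32\right) + \left(3 - -99\right) = 157616 + \left(3 + 99\right) = 157616 + 102 = 157718$)
$d - y{\left(583,357 \right)} = 157718 - \left(-98 + 679 \cdot 583\right) = 157718 - \left(-98 + 395857\right) = 157718 - 395759 = -238041$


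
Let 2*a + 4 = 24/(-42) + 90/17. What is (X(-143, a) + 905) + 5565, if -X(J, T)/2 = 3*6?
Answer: 6434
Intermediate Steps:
a = 43/119 (a = -2 + (24/(-42) + 90/17)/2 = -2 + (24*(-1/42) + 90*(1/17))/2 = -2 + (-4/7 + 90/17)/2 = -2 + (½)*(562/119) = -2 + 281/119 = 43/119 ≈ 0.36134)
X(J, T) = -36 (X(J, T) = -6*6 = -2*18 = -36)
(X(-143, a) + 905) + 5565 = (-36 + 905) + 5565 = 869 + 5565 = 6434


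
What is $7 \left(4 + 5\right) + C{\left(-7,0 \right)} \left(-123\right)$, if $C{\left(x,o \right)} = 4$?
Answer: $-429$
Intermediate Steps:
$7 \left(4 + 5\right) + C{\left(-7,0 \right)} \left(-123\right) = 7 \left(4 + 5\right) + 4 \left(-123\right) = 7 \cdot 9 - 492 = 63 - 492 = -429$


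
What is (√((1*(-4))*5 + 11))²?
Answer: -9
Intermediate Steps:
(√((1*(-4))*5 + 11))² = (√(-4*5 + 11))² = (√(-20 + 11))² = (√(-9))² = (3*I)² = -9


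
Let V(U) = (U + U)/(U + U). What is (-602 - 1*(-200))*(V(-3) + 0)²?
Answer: -402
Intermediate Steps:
V(U) = 1 (V(U) = (2*U)/((2*U)) = (2*U)*(1/(2*U)) = 1)
(-602 - 1*(-200))*(V(-3) + 0)² = (-602 - 1*(-200))*(1 + 0)² = (-602 + 200)*1² = -402*1 = -402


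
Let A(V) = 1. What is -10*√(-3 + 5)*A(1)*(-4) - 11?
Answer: -11 + 40*√2 ≈ 45.569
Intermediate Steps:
-10*√(-3 + 5)*A(1)*(-4) - 11 = -10*√(-3 + 5)*1*(-4) - 11 = -10*√2*1*(-4) - 11 = -10*√2*(-4) - 11 = -(-40)*√2 - 11 = 40*√2 - 11 = -11 + 40*√2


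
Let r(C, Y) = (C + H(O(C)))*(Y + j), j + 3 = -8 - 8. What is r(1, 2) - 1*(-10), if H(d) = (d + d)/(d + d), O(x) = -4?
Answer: -24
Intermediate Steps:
j = -19 (j = -3 + (-8 - 8) = -3 - 16 = -19)
H(d) = 1 (H(d) = (2*d)/((2*d)) = (2*d)*(1/(2*d)) = 1)
r(C, Y) = (1 + C)*(-19 + Y) (r(C, Y) = (C + 1)*(Y - 19) = (1 + C)*(-19 + Y))
r(1, 2) - 1*(-10) = (-19 + 2 - 19*1 + 1*2) - 1*(-10) = (-19 + 2 - 19 + 2) + 10 = -34 + 10 = -24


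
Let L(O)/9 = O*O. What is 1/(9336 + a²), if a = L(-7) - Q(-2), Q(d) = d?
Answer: 1/205585 ≈ 4.8642e-6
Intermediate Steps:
L(O) = 9*O² (L(O) = 9*(O*O) = 9*O²)
a = 443 (a = 9*(-7)² - 1*(-2) = 9*49 + 2 = 441 + 2 = 443)
1/(9336 + a²) = 1/(9336 + 443²) = 1/(9336 + 196249) = 1/205585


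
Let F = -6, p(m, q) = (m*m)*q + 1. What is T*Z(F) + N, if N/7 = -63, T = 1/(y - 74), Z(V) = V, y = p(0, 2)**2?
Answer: -32187/73 ≈ -440.92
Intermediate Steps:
p(m, q) = 1 + q*m**2 (p(m, q) = m**2*q + 1 = q*m**2 + 1 = 1 + q*m**2)
y = 1 (y = (1 + 2*0**2)**2 = (1 + 2*0)**2 = (1 + 0)**2 = 1**2 = 1)
T = -1/73 (T = 1/(1 - 74) = 1/(-73) = -1/73 ≈ -0.013699)
N = -441 (N = 7*(-63) = -441)
T*Z(F) + N = -1/73*(-6) - 441 = 6/73 - 441 = -32187/73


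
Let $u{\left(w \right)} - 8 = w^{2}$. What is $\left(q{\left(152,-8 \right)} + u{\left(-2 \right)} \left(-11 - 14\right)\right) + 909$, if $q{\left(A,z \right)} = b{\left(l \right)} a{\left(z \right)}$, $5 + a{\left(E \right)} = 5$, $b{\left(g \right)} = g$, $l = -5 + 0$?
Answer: $609$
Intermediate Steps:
$l = -5$
$a{\left(E \right)} = 0$ ($a{\left(E \right)} = -5 + 5 = 0$)
$u{\left(w \right)} = 8 + w^{2}$
$q{\left(A,z \right)} = 0$ ($q{\left(A,z \right)} = \left(-5\right) 0 = 0$)
$\left(q{\left(152,-8 \right)} + u{\left(-2 \right)} \left(-11 - 14\right)\right) + 909 = \left(0 + \left(8 + \left(-2\right)^{2}\right) \left(-11 - 14\right)\right) + 909 = \left(0 + \left(8 + 4\right) \left(-25\right)\right) + 909 = \left(0 + 12 \left(-25\right)\right) + 909 = \left(0 - 300\right) + 909 = -300 + 909 = 609$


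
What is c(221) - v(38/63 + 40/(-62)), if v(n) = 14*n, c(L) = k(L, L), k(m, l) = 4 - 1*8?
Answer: -952/279 ≈ -3.4122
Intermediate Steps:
k(m, l) = -4 (k(m, l) = 4 - 8 = -4)
c(L) = -4
c(221) - v(38/63 + 40/(-62)) = -4 - 14*(38/63 + 40/(-62)) = -4 - 14*(38*(1/63) + 40*(-1/62)) = -4 - 14*(38/63 - 20/31) = -4 - 14*(-82)/1953 = -4 - 1*(-164/279) = -4 + 164/279 = -952/279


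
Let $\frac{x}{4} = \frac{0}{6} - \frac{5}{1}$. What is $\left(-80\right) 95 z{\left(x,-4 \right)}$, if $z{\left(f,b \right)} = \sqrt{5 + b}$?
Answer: $-7600$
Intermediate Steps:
$x = -20$ ($x = 4 \left(\frac{0}{6} - \frac{5}{1}\right) = 4 \left(0 \cdot \frac{1}{6} - 5\right) = 4 \left(0 - 5\right) = 4 \left(-5\right) = -20$)
$\left(-80\right) 95 z{\left(x,-4 \right)} = \left(-80\right) 95 \sqrt{5 - 4} = - 7600 \sqrt{1} = \left(-7600\right) 1 = -7600$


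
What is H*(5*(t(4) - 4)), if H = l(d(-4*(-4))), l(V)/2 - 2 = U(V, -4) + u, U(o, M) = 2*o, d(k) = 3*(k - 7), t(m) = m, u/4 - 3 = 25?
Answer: 0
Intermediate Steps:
u = 112 (u = 12 + 4*25 = 12 + 100 = 112)
d(k) = -21 + 3*k (d(k) = 3*(-7 + k) = -21 + 3*k)
l(V) = 228 + 4*V (l(V) = 4 + 2*(2*V + 112) = 4 + 2*(112 + 2*V) = 4 + (224 + 4*V) = 228 + 4*V)
H = 336 (H = 228 + 4*(-21 + 3*(-4*(-4))) = 228 + 4*(-21 + 3*16) = 228 + 4*(-21 + 48) = 228 + 4*27 = 228 + 108 = 336)
H*(5*(t(4) - 4)) = 336*(5*(4 - 4)) = 336*(5*0) = 336*0 = 0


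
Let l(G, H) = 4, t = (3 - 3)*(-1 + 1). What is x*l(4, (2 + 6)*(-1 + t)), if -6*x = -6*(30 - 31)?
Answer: -4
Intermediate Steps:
t = 0 (t = 0*0 = 0)
x = -1 (x = -(-1)*(30 - 31) = -(-1)*(-1) = -1/6*6 = -1)
x*l(4, (2 + 6)*(-1 + t)) = -1*4 = -4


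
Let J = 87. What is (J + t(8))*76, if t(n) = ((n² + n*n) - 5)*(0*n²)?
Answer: 6612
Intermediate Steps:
t(n) = 0 (t(n) = ((n² + n²) - 5)*0 = (2*n² - 5)*0 = (-5 + 2*n²)*0 = 0)
(J + t(8))*76 = (87 + 0)*76 = 87*76 = 6612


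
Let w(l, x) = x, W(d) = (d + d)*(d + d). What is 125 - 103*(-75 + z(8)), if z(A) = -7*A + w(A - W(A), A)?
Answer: 12794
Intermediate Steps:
W(d) = 4*d**2 (W(d) = (2*d)*(2*d) = 4*d**2)
z(A) = -6*A (z(A) = -7*A + A = -6*A)
125 - 103*(-75 + z(8)) = 125 - 103*(-75 - 6*8) = 125 - 103*(-75 - 48) = 125 - 103*(-123) = 125 + 12669 = 12794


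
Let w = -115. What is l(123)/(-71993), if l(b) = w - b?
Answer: 238/71993 ≈ 0.0033059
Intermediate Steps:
l(b) = -115 - b
l(123)/(-71993) = (-115 - 1*123)/(-71993) = (-115 - 123)*(-1/71993) = -238*(-1/71993) = 238/71993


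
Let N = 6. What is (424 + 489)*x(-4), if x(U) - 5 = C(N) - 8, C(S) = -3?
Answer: -5478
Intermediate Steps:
x(U) = -6 (x(U) = 5 + (-3 - 8) = 5 - 11 = -6)
(424 + 489)*x(-4) = (424 + 489)*(-6) = 913*(-6) = -5478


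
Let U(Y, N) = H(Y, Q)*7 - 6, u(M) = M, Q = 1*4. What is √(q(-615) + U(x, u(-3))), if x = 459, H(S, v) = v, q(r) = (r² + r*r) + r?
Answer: √755857 ≈ 869.40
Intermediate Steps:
Q = 4
q(r) = r + 2*r² (q(r) = (r² + r²) + r = 2*r² + r = r + 2*r²)
U(Y, N) = 22 (U(Y, N) = 4*7 - 6 = 28 - 6 = 22)
√(q(-615) + U(x, u(-3))) = √(-615*(1 + 2*(-615)) + 22) = √(-615*(1 - 1230) + 22) = √(-615*(-1229) + 22) = √(755835 + 22) = √755857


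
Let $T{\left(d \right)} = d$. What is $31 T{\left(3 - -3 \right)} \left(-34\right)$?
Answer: $-6324$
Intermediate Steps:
$31 T{\left(3 - -3 \right)} \left(-34\right) = 31 \left(3 - -3\right) \left(-34\right) = 31 \left(3 + 3\right) \left(-34\right) = 31 \cdot 6 \left(-34\right) = 186 \left(-34\right) = -6324$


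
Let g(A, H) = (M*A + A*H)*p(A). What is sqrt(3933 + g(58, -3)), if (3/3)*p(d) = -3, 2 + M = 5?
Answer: 3*sqrt(437) ≈ 62.714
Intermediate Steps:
M = 3 (M = -2 + 5 = 3)
p(d) = -3
g(A, H) = -9*A - 3*A*H (g(A, H) = (3*A + A*H)*(-3) = -9*A - 3*A*H)
sqrt(3933 + g(58, -3)) = sqrt(3933 - 3*58*(3 - 3)) = sqrt(3933 - 3*58*0) = sqrt(3933 + 0) = sqrt(3933) = 3*sqrt(437)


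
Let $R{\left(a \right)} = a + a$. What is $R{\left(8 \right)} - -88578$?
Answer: $88594$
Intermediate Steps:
$R{\left(a \right)} = 2 a$
$R{\left(8 \right)} - -88578 = 2 \cdot 8 - -88578 = 16 + 88578 = 88594$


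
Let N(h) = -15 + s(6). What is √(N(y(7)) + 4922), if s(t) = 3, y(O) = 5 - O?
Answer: √4910 ≈ 70.071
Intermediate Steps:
N(h) = -12 (N(h) = -15 + 3 = -12)
√(N(y(7)) + 4922) = √(-12 + 4922) = √4910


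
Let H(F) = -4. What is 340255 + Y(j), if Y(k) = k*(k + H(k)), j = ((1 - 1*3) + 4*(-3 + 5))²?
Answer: 341407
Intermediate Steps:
j = 36 (j = ((1 - 3) + 4*2)² = (-2 + 8)² = 6² = 36)
Y(k) = k*(-4 + k) (Y(k) = k*(k - 4) = k*(-4 + k))
340255 + Y(j) = 340255 + 36*(-4 + 36) = 340255 + 36*32 = 340255 + 1152 = 341407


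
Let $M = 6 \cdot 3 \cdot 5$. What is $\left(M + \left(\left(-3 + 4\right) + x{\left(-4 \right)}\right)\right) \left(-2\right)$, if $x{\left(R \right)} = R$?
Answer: $-174$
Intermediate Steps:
$M = 90$ ($M = 18 \cdot 5 = 90$)
$\left(M + \left(\left(-3 + 4\right) + x{\left(-4 \right)}\right)\right) \left(-2\right) = \left(90 + \left(\left(-3 + 4\right) - 4\right)\right) \left(-2\right) = \left(90 + \left(1 - 4\right)\right) \left(-2\right) = \left(90 - 3\right) \left(-2\right) = 87 \left(-2\right) = -174$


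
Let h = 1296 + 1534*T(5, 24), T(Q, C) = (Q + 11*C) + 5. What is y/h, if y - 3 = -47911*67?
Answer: -1605017/210806 ≈ -7.6137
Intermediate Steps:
T(Q, C) = 5 + Q + 11*C
y = -3210034 (y = 3 - 47911*67 = 3 - 3210037 = -3210034)
h = 421612 (h = 1296 + 1534*(5 + 5 + 11*24) = 1296 + 1534*(5 + 5 + 264) = 1296 + 1534*274 = 1296 + 420316 = 421612)
y/h = -3210034/421612 = -3210034*1/421612 = -1605017/210806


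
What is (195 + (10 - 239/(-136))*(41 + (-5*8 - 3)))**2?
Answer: 135978921/4624 ≈ 29407.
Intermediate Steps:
(195 + (10 - 239/(-136))*(41 + (-5*8 - 3)))**2 = (195 + (10 - 239*(-1/136))*(41 + (-40 - 3)))**2 = (195 + (10 + 239/136)*(41 - 43))**2 = (195 + (1599/136)*(-2))**2 = (195 - 1599/68)**2 = (11661/68)**2 = 135978921/4624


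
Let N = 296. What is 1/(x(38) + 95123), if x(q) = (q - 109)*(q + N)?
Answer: 1/71409 ≈ 1.4004e-5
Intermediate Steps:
x(q) = (-109 + q)*(296 + q) (x(q) = (q - 109)*(q + 296) = (-109 + q)*(296 + q))
1/(x(38) + 95123) = 1/((-32264 + 38² + 187*38) + 95123) = 1/((-32264 + 1444 + 7106) + 95123) = 1/(-23714 + 95123) = 1/71409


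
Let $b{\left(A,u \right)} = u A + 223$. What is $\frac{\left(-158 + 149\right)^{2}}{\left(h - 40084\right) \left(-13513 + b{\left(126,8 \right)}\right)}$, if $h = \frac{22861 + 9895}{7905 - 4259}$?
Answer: $\frac{49221}{299094350876} \approx 1.6457 \cdot 10^{-7}$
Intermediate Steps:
$b{\left(A,u \right)} = 223 + A u$ ($b{\left(A,u \right)} = A u + 223 = 223 + A u$)
$h = \frac{16378}{1823}$ ($h = \frac{32756}{3646} = 32756 \cdot \frac{1}{3646} = \frac{16378}{1823} \approx 8.9841$)
$\frac{\left(-158 + 149\right)^{2}}{\left(h - 40084\right) \left(-13513 + b{\left(126,8 \right)}\right)} = \frac{\left(-158 + 149\right)^{2}}{\left(\frac{16378}{1823} - 40084\right) \left(-13513 + \left(223 + 126 \cdot 8\right)\right)} = \frac{\left(-9\right)^{2}}{\left(- \frac{73056754}{1823}\right) \left(-13513 + \left(223 + 1008\right)\right)} = \frac{81}{\left(- \frac{73056754}{1823}\right) \left(-13513 + 1231\right)} = \frac{81}{\left(- \frac{73056754}{1823}\right) \left(-12282\right)} = \frac{81}{\frac{897283052628}{1823}} = 81 \cdot \frac{1823}{897283052628} = \frac{49221}{299094350876}$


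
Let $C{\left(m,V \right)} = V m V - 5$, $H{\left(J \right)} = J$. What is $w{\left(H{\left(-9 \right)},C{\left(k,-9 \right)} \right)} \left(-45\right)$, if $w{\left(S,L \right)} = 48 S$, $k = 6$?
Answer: $19440$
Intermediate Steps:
$C{\left(m,V \right)} = -5 + m V^{2}$ ($C{\left(m,V \right)} = m V^{2} - 5 = -5 + m V^{2}$)
$w{\left(H{\left(-9 \right)},C{\left(k,-9 \right)} \right)} \left(-45\right) = 48 \left(-9\right) \left(-45\right) = \left(-432\right) \left(-45\right) = 19440$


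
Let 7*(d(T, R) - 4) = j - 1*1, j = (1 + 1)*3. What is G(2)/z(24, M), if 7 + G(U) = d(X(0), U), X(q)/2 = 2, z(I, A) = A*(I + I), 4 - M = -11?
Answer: -1/315 ≈ -0.0031746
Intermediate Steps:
M = 15 (M = 4 - 1*(-11) = 4 + 11 = 15)
j = 6 (j = 2*3 = 6)
z(I, A) = 2*A*I (z(I, A) = A*(2*I) = 2*A*I)
X(q) = 4 (X(q) = 2*2 = 4)
d(T, R) = 33/7 (d(T, R) = 4 + (6 - 1*1)/7 = 4 + (6 - 1)/7 = 4 + (⅐)*5 = 4 + 5/7 = 33/7)
G(U) = -16/7 (G(U) = -7 + 33/7 = -16/7)
G(2)/z(24, M) = -16/(7*(2*15*24)) = -16/7/720 = -16/7*1/720 = -1/315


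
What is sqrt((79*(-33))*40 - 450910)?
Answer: I*sqrt(555190) ≈ 745.11*I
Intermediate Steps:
sqrt((79*(-33))*40 - 450910) = sqrt(-2607*40 - 450910) = sqrt(-104280 - 450910) = sqrt(-555190) = I*sqrt(555190)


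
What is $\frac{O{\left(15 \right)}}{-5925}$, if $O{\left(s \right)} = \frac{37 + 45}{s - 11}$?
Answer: $- \frac{41}{11850} \approx -0.0034599$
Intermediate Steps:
$O{\left(s \right)} = \frac{82}{-11 + s}$
$\frac{O{\left(15 \right)}}{-5925} = \frac{82 \frac{1}{-11 + 15}}{-5925} = \frac{82}{4} \left(- \frac{1}{5925}\right) = 82 \cdot \frac{1}{4} \left(- \frac{1}{5925}\right) = \frac{41}{2} \left(- \frac{1}{5925}\right) = - \frac{41}{11850}$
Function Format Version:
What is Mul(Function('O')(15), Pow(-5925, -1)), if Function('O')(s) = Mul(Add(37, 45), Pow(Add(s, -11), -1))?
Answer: Rational(-41, 11850) ≈ -0.0034599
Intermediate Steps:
Function('O')(s) = Mul(82, Pow(Add(-11, s), -1))
Mul(Function('O')(15), Pow(-5925, -1)) = Mul(Mul(82, Pow(Add(-11, 15), -1)), Pow(-5925, -1)) = Mul(Mul(82, Pow(4, -1)), Rational(-1, 5925)) = Mul(Mul(82, Rational(1, 4)), Rational(-1, 5925)) = Mul(Rational(41, 2), Rational(-1, 5925)) = Rational(-41, 11850)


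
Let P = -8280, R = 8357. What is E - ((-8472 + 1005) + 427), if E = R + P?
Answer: 7117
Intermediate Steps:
E = 77 (E = 8357 - 8280 = 77)
E - ((-8472 + 1005) + 427) = 77 - ((-8472 + 1005) + 427) = 77 - (-7467 + 427) = 77 - 1*(-7040) = 77 + 7040 = 7117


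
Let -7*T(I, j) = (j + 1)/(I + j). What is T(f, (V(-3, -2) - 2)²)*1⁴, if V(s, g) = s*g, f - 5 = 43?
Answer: -17/448 ≈ -0.037946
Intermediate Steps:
f = 48 (f = 5 + 43 = 48)
V(s, g) = g*s
T(I, j) = -(1 + j)/(7*(I + j)) (T(I, j) = -(j + 1)/(7*(I + j)) = -(1 + j)/(7*(I + j)))
T(f, (V(-3, -2) - 2)²)*1⁴ = ((-1 - (-2*(-3) - 2)²)/(7*(48 + (-2*(-3) - 2)²)))*1⁴ = ((-1 - (6 - 2)²)/(7*(48 + (6 - 2)²)))*1 = ((-1 - 1*4²)/(7*(48 + 4²)))*1 = ((-1 - 1*16)/(7*(48 + 16)))*1 = ((⅐)*(-1 - 16)/64)*1 = ((⅐)*(1/64)*(-17))*1 = -17/448*1 = -17/448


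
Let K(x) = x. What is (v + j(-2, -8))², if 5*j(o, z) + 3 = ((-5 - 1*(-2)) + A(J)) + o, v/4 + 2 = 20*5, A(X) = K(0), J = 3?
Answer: 3810304/25 ≈ 1.5241e+5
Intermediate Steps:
A(X) = 0
v = 392 (v = -8 + 4*(20*5) = -8 + 4*100 = -8 + 400 = 392)
j(o, z) = -6/5 + o/5 (j(o, z) = -⅗ + (((-5 - 1*(-2)) + 0) + o)/5 = -⅗ + (((-5 + 2) + 0) + o)/5 = -⅗ + ((-3 + 0) + o)/5 = -⅗ + (-3 + o)/5 = -⅗ + (-⅗ + o/5) = -6/5 + o/5)
(v + j(-2, -8))² = (392 + (-6/5 + (⅕)*(-2)))² = (392 + (-6/5 - ⅖))² = (392 - 8/5)² = (1952/5)² = 3810304/25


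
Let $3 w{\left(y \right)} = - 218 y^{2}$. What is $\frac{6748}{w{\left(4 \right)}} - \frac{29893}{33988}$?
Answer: $- \frac{49519991}{7409384} \approx -6.6834$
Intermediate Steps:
$w{\left(y \right)} = - \frac{218 y^{2}}{3}$ ($w{\left(y \right)} = \frac{\left(-218\right) y^{2}}{3} = - \frac{218 y^{2}}{3}$)
$\frac{6748}{w{\left(4 \right)}} - \frac{29893}{33988} = \frac{6748}{\left(- \frac{218}{3}\right) 4^{2}} - \frac{29893}{33988} = \frac{6748}{\left(- \frac{218}{3}\right) 16} - \frac{29893}{33988} = \frac{6748}{- \frac{3488}{3}} - \frac{29893}{33988} = 6748 \left(- \frac{3}{3488}\right) - \frac{29893}{33988} = - \frac{5061}{872} - \frac{29893}{33988} = - \frac{49519991}{7409384}$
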